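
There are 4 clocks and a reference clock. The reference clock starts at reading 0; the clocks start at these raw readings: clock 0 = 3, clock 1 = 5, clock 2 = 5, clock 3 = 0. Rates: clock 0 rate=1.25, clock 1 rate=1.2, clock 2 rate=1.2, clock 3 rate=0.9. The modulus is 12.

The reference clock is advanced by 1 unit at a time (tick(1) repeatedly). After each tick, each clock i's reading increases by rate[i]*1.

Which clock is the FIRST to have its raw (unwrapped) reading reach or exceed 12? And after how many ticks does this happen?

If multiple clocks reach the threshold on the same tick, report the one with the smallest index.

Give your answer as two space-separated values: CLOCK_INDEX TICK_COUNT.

clock 0: start=3, rate=1.25, needs 12-3 = 9; ticks = ceil(9/1.25) = ceil(7.2000) = 8; reading at tick 8 = 3 + 1.25*8 = 13.0000
clock 1: start=5, rate=1.2, needs 12-5 = 7; ticks = ceil(7/1.2) = ceil(5.8333) = 6; reading at tick 6 = 5 + 1.2*6 = 12.2000
clock 2: start=5, rate=1.2, needs 12-5 = 7; ticks = ceil(7/1.2) = ceil(5.8333) = 6; reading at tick 6 = 5 + 1.2*6 = 12.2000
clock 3: start=0, rate=0.9, needs 12-0 = 12; ticks = ceil(12/0.9) = ceil(13.3333) = 14; reading at tick 14 = 0 + 0.9*14 = 12.6000
Minimum tick count = 6; winners = [1, 2]; smallest index = 1

Answer: 1 6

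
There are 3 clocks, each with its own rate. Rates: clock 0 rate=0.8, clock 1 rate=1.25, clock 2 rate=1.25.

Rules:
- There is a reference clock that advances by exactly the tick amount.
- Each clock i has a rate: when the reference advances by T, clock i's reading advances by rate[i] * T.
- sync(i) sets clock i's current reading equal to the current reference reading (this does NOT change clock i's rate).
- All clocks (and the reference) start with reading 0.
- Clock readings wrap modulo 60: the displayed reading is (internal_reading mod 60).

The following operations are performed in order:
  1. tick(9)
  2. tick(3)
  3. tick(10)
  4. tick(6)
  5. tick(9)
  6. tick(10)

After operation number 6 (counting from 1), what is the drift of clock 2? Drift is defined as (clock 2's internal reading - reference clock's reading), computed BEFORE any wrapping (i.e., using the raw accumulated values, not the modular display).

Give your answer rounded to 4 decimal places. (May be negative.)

Answer: 11.7500

Derivation:
After op 1 tick(9): ref=9.0000 raw=[7.2000 11.2500 11.2500]
After op 2 tick(3): ref=12.0000 raw=[9.6000 15.0000 15.0000]
After op 3 tick(10): ref=22.0000 raw=[17.6000 27.5000 27.5000]
After op 4 tick(6): ref=28.0000 raw=[22.4000 35.0000 35.0000]
After op 5 tick(9): ref=37.0000 raw=[29.6000 46.2500 46.2500]
After op 6 tick(10): ref=47.0000 raw=[37.6000 58.7500 58.7500]
Drift of clock 2 after op 6: 58.7500 - 47.0000 = 11.7500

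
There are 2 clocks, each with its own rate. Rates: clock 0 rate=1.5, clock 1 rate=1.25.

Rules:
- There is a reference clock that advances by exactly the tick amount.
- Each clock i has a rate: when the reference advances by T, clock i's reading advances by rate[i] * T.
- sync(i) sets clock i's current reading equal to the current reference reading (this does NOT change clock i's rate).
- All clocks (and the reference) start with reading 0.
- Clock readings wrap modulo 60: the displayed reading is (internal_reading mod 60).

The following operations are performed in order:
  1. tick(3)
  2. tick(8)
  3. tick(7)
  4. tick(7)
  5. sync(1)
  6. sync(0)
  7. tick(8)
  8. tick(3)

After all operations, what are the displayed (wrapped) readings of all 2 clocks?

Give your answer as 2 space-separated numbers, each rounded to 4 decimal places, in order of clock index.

After op 1 tick(3): ref=3.0000 raw=[4.5000 3.7500]
After op 2 tick(8): ref=11.0000 raw=[16.5000 13.7500]
After op 3 tick(7): ref=18.0000 raw=[27.0000 22.5000]
After op 4 tick(7): ref=25.0000 raw=[37.5000 31.2500]
After op 5 sync(1): ref=25.0000 raw=[37.5000 25.0000]
After op 6 sync(0): ref=25.0000 raw=[25.0000 25.0000]
After op 7 tick(8): ref=33.0000 raw=[37.0000 35.0000]
After op 8 tick(3): ref=36.0000 raw=[41.5000 38.7500]
Wrap final raw readings (mod 60): 41.5000 mod 60 = 41.5000; 38.7500 mod 60 = 38.7500

Answer: 41.5000 38.7500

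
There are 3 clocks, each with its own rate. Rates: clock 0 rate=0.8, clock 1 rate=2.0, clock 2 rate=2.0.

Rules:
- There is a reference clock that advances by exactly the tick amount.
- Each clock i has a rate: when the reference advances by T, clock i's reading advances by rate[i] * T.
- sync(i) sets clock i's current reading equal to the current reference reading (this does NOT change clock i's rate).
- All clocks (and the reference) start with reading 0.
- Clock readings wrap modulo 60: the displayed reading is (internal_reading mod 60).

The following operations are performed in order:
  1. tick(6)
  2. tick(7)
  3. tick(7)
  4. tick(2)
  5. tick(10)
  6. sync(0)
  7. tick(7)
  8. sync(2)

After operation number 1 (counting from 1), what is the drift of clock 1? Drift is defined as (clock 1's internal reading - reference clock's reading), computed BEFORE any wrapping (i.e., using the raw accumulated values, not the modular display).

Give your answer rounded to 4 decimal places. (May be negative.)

Answer: 6.0000

Derivation:
After op 1 tick(6): ref=6.0000 raw=[4.8000 12.0000 12.0000]
Drift of clock 1 after op 1: 12.0000 - 6.0000 = 6.0000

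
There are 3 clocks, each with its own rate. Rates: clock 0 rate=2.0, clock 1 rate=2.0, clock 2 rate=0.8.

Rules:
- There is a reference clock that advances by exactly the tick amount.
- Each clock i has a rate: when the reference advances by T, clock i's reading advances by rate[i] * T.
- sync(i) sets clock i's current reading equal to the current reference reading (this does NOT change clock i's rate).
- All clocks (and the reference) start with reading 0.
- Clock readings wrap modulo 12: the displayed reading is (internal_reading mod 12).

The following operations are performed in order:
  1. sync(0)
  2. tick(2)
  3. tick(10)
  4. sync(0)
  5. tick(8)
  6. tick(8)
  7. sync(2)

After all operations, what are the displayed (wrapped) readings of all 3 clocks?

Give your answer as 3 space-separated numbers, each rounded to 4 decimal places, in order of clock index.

Answer: 8.0000 8.0000 4.0000

Derivation:
After op 1 sync(0): ref=0.0000 raw=[0.0000 0.0000 0.0000]
After op 2 tick(2): ref=2.0000 raw=[4.0000 4.0000 1.6000]
After op 3 tick(10): ref=12.0000 raw=[24.0000 24.0000 9.6000]
After op 4 sync(0): ref=12.0000 raw=[12.0000 24.0000 9.6000]
After op 5 tick(8): ref=20.0000 raw=[28.0000 40.0000 16.0000]
After op 6 tick(8): ref=28.0000 raw=[44.0000 56.0000 22.4000]
After op 7 sync(2): ref=28.0000 raw=[44.0000 56.0000 28.0000]
Wrap final raw readings (mod 12): 44.0000 mod 12 = 8.0000; 56.0000 mod 12 = 8.0000; 28.0000 mod 12 = 4.0000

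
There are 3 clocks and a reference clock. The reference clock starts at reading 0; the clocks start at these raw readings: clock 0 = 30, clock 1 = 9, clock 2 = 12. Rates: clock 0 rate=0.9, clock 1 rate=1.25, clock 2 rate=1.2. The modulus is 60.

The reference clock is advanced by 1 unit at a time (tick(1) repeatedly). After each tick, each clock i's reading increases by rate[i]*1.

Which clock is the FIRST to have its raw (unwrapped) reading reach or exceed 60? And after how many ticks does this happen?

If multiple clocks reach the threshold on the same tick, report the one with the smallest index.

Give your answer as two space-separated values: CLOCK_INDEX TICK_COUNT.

Answer: 0 34

Derivation:
clock 0: start=30, rate=0.9, needs 60-30 = 30; ticks = ceil(30/0.9) = ceil(33.3333) = 34; reading at tick 34 = 30 + 0.9*34 = 60.6000
clock 1: start=9, rate=1.25, needs 60-9 = 51; ticks = ceil(51/1.25) = ceil(40.8000) = 41; reading at tick 41 = 9 + 1.25*41 = 60.2500
clock 2: start=12, rate=1.2, needs 60-12 = 48; ticks = ceil(48/1.2) = ceil(40.0000) = 40; reading at tick 40 = 12 + 1.2*40 = 60.0000
Minimum tick count = 34; winners = [0]; smallest index = 0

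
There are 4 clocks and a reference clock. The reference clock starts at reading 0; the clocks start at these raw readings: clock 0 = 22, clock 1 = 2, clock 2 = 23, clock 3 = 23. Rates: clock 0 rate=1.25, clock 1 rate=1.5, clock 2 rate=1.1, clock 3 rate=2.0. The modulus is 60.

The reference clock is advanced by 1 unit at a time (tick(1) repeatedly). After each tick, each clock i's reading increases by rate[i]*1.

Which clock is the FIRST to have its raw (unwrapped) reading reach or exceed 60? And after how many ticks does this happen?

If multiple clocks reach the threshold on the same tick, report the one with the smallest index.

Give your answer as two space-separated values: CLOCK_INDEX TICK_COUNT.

clock 0: start=22, rate=1.25, needs 60-22 = 38; ticks = ceil(38/1.25) = ceil(30.4000) = 31; reading at tick 31 = 22 + 1.25*31 = 60.7500
clock 1: start=2, rate=1.5, needs 60-2 = 58; ticks = ceil(58/1.5) = ceil(38.6667) = 39; reading at tick 39 = 2 + 1.5*39 = 60.5000
clock 2: start=23, rate=1.1, needs 60-23 = 37; ticks = ceil(37/1.1) = ceil(33.6364) = 34; reading at tick 34 = 23 + 1.1*34 = 60.4000
clock 3: start=23, rate=2.0, needs 60-23 = 37; ticks = ceil(37/2.0) = ceil(18.5000) = 19; reading at tick 19 = 23 + 2.0*19 = 61.0000
Minimum tick count = 19; winners = [3]; smallest index = 3

Answer: 3 19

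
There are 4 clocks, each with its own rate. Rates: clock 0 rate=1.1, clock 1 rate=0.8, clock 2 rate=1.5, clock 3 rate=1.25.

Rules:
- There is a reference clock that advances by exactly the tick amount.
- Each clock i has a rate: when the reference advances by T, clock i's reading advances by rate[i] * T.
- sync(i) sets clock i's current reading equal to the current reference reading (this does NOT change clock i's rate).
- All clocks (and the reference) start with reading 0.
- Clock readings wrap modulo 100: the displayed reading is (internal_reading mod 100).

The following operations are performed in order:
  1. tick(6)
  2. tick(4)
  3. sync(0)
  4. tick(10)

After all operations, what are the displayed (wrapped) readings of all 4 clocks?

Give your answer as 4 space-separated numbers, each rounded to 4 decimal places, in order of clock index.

Answer: 21.0000 16.0000 30.0000 25.0000

Derivation:
After op 1 tick(6): ref=6.0000 raw=[6.6000 4.8000 9.0000 7.5000]
After op 2 tick(4): ref=10.0000 raw=[11.0000 8.0000 15.0000 12.5000]
After op 3 sync(0): ref=10.0000 raw=[10.0000 8.0000 15.0000 12.5000]
After op 4 tick(10): ref=20.0000 raw=[21.0000 16.0000 30.0000 25.0000]
Wrap final raw readings (mod 100): 21.0000 mod 100 = 21.0000; 16.0000 mod 100 = 16.0000; 30.0000 mod 100 = 30.0000; 25.0000 mod 100 = 25.0000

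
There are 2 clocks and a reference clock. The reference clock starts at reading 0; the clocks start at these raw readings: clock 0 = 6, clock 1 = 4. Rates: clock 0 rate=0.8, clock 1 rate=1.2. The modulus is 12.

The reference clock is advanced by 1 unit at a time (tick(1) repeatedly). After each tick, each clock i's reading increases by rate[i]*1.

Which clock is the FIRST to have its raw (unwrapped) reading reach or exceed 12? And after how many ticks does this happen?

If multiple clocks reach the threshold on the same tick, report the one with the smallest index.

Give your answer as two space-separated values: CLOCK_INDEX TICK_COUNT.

clock 0: start=6, rate=0.8, needs 12-6 = 6; ticks = ceil(6/0.8) = ceil(7.5000) = 8; reading at tick 8 = 6 + 0.8*8 = 12.4000
clock 1: start=4, rate=1.2, needs 12-4 = 8; ticks = ceil(8/1.2) = ceil(6.6667) = 7; reading at tick 7 = 4 + 1.2*7 = 12.4000
Minimum tick count = 7; winners = [1]; smallest index = 1

Answer: 1 7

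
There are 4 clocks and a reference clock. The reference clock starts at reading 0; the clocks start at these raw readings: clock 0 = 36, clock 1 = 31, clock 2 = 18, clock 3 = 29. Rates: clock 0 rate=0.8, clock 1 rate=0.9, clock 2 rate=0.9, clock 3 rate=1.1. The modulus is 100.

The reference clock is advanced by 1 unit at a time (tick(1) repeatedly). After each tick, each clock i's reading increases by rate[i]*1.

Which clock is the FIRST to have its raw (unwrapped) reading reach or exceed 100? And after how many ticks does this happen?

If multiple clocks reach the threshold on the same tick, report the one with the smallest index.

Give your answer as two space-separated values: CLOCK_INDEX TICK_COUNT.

Answer: 3 65

Derivation:
clock 0: start=36, rate=0.8, needs 100-36 = 64; ticks = ceil(64/0.8) = ceil(80.0000) = 80; reading at tick 80 = 36 + 0.8*80 = 100.0000
clock 1: start=31, rate=0.9, needs 100-31 = 69; ticks = ceil(69/0.9) = ceil(76.6667) = 77; reading at tick 77 = 31 + 0.9*77 = 100.3000
clock 2: start=18, rate=0.9, needs 100-18 = 82; ticks = ceil(82/0.9) = ceil(91.1111) = 92; reading at tick 92 = 18 + 0.9*92 = 100.8000
clock 3: start=29, rate=1.1, needs 100-29 = 71; ticks = ceil(71/1.1) = ceil(64.5455) = 65; reading at tick 65 = 29 + 1.1*65 = 100.5000
Minimum tick count = 65; winners = [3]; smallest index = 3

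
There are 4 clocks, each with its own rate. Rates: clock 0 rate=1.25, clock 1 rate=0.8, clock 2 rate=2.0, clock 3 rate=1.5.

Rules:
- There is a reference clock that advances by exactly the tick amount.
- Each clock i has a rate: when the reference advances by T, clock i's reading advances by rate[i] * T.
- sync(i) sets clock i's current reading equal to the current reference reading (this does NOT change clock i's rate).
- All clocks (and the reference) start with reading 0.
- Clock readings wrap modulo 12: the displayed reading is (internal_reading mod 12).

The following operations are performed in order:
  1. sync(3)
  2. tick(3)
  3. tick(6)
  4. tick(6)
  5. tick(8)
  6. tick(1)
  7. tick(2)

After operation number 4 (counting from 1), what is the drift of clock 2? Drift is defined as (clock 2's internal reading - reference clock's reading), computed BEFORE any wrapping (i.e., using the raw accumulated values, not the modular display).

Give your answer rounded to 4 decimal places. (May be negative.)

After op 1 sync(3): ref=0.0000 raw=[0.0000 0.0000 0.0000 0.0000]
After op 2 tick(3): ref=3.0000 raw=[3.7500 2.4000 6.0000 4.5000]
After op 3 tick(6): ref=9.0000 raw=[11.2500 7.2000 18.0000 13.5000]
After op 4 tick(6): ref=15.0000 raw=[18.7500 12.0000 30.0000 22.5000]
Drift of clock 2 after op 4: 30.0000 - 15.0000 = 15.0000

Answer: 15.0000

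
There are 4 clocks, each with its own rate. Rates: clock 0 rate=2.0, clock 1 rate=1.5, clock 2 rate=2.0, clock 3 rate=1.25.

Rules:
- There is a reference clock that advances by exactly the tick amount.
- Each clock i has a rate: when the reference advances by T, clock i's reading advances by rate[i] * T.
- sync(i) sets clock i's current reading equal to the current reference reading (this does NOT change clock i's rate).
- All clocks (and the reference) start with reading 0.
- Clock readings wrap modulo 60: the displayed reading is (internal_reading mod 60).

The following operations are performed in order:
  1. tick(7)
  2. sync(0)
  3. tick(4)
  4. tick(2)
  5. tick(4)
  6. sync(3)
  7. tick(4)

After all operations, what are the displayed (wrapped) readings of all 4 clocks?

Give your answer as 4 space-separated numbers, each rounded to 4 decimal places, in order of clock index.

After op 1 tick(7): ref=7.0000 raw=[14.0000 10.5000 14.0000 8.7500]
After op 2 sync(0): ref=7.0000 raw=[7.0000 10.5000 14.0000 8.7500]
After op 3 tick(4): ref=11.0000 raw=[15.0000 16.5000 22.0000 13.7500]
After op 4 tick(2): ref=13.0000 raw=[19.0000 19.5000 26.0000 16.2500]
After op 5 tick(4): ref=17.0000 raw=[27.0000 25.5000 34.0000 21.2500]
After op 6 sync(3): ref=17.0000 raw=[27.0000 25.5000 34.0000 17.0000]
After op 7 tick(4): ref=21.0000 raw=[35.0000 31.5000 42.0000 22.0000]
Wrap final raw readings (mod 60): 35.0000 mod 60 = 35.0000; 31.5000 mod 60 = 31.5000; 42.0000 mod 60 = 42.0000; 22.0000 mod 60 = 22.0000

Answer: 35.0000 31.5000 42.0000 22.0000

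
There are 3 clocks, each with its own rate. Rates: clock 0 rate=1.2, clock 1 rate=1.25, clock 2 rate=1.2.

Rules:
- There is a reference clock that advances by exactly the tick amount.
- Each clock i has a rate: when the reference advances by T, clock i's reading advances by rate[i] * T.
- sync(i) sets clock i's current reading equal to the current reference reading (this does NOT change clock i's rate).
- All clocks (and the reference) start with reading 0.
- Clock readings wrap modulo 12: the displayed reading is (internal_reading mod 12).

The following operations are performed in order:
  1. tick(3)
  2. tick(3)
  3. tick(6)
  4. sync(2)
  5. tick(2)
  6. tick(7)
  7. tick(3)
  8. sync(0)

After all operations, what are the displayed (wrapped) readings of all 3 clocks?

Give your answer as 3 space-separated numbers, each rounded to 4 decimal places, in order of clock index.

Answer: 0.0000 6.0000 2.4000

Derivation:
After op 1 tick(3): ref=3.0000 raw=[3.6000 3.7500 3.6000]
After op 2 tick(3): ref=6.0000 raw=[7.2000 7.5000 7.2000]
After op 3 tick(6): ref=12.0000 raw=[14.4000 15.0000 14.4000]
After op 4 sync(2): ref=12.0000 raw=[14.4000 15.0000 12.0000]
After op 5 tick(2): ref=14.0000 raw=[16.8000 17.5000 14.4000]
After op 6 tick(7): ref=21.0000 raw=[25.2000 26.2500 22.8000]
After op 7 tick(3): ref=24.0000 raw=[28.8000 30.0000 26.4000]
After op 8 sync(0): ref=24.0000 raw=[24.0000 30.0000 26.4000]
Wrap final raw readings (mod 12): 24.0000 mod 12 = 0.0000; 30.0000 mod 12 = 6.0000; 26.4000 mod 12 = 2.4000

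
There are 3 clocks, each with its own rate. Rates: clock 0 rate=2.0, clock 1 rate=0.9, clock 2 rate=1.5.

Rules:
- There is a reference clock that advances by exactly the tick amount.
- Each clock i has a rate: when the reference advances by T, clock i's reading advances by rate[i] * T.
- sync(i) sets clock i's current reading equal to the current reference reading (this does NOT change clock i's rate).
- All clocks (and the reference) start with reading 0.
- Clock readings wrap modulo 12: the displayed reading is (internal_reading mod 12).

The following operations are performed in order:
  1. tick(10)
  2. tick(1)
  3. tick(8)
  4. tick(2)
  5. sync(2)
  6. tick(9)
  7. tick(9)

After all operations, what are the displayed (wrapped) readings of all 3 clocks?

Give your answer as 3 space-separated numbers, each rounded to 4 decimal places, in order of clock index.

Answer: 6.0000 11.1000 0.0000

Derivation:
After op 1 tick(10): ref=10.0000 raw=[20.0000 9.0000 15.0000]
After op 2 tick(1): ref=11.0000 raw=[22.0000 9.9000 16.5000]
After op 3 tick(8): ref=19.0000 raw=[38.0000 17.1000 28.5000]
After op 4 tick(2): ref=21.0000 raw=[42.0000 18.9000 31.5000]
After op 5 sync(2): ref=21.0000 raw=[42.0000 18.9000 21.0000]
After op 6 tick(9): ref=30.0000 raw=[60.0000 27.0000 34.5000]
After op 7 tick(9): ref=39.0000 raw=[78.0000 35.1000 48.0000]
Wrap final raw readings (mod 12): 78.0000 mod 12 = 6.0000; 35.1000 mod 12 = 11.1000; 48.0000 mod 12 = 0.0000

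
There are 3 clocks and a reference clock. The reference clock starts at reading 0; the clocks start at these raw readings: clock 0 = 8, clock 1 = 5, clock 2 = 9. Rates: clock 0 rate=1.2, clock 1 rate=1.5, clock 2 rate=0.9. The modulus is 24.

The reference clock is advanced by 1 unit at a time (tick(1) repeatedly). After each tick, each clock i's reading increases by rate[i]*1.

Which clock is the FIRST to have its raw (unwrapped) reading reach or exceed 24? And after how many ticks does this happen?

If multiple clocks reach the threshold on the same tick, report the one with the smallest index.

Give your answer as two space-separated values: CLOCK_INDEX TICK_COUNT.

clock 0: start=8, rate=1.2, needs 24-8 = 16; ticks = ceil(16/1.2) = ceil(13.3333) = 14; reading at tick 14 = 8 + 1.2*14 = 24.8000
clock 1: start=5, rate=1.5, needs 24-5 = 19; ticks = ceil(19/1.5) = ceil(12.6667) = 13; reading at tick 13 = 5 + 1.5*13 = 24.5000
clock 2: start=9, rate=0.9, needs 24-9 = 15; ticks = ceil(15/0.9) = ceil(16.6667) = 17; reading at tick 17 = 9 + 0.9*17 = 24.3000
Minimum tick count = 13; winners = [1]; smallest index = 1

Answer: 1 13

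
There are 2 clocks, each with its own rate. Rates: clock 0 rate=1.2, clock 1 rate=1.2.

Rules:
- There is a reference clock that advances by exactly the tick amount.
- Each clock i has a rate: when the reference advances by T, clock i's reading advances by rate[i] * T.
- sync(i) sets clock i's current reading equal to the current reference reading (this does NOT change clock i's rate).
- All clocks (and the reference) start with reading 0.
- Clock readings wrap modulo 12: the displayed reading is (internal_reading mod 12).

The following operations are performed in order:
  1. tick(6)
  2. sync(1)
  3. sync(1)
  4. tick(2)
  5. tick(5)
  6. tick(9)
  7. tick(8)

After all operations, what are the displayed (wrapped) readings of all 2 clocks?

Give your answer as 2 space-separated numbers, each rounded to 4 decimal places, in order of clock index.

After op 1 tick(6): ref=6.0000 raw=[7.2000 7.2000]
After op 2 sync(1): ref=6.0000 raw=[7.2000 6.0000]
After op 3 sync(1): ref=6.0000 raw=[7.2000 6.0000]
After op 4 tick(2): ref=8.0000 raw=[9.6000 8.4000]
After op 5 tick(5): ref=13.0000 raw=[15.6000 14.4000]
After op 6 tick(9): ref=22.0000 raw=[26.4000 25.2000]
After op 7 tick(8): ref=30.0000 raw=[36.0000 34.8000]
Wrap final raw readings (mod 12): 36.0000 mod 12 = 0.0000; 34.8000 mod 12 = 10.8000

Answer: 0.0000 10.8000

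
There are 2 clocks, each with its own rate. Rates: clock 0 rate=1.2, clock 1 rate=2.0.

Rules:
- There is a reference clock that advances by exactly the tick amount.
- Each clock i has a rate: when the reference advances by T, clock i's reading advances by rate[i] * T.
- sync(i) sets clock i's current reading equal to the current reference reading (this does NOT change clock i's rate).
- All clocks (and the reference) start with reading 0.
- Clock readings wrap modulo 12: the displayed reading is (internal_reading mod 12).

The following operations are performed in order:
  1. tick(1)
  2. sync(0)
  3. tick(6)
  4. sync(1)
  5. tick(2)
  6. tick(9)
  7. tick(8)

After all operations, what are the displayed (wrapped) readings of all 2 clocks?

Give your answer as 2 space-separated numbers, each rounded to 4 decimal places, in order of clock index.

Answer: 7.0000 9.0000

Derivation:
After op 1 tick(1): ref=1.0000 raw=[1.2000 2.0000]
After op 2 sync(0): ref=1.0000 raw=[1.0000 2.0000]
After op 3 tick(6): ref=7.0000 raw=[8.2000 14.0000]
After op 4 sync(1): ref=7.0000 raw=[8.2000 7.0000]
After op 5 tick(2): ref=9.0000 raw=[10.6000 11.0000]
After op 6 tick(9): ref=18.0000 raw=[21.4000 29.0000]
After op 7 tick(8): ref=26.0000 raw=[31.0000 45.0000]
Wrap final raw readings (mod 12): 31.0000 mod 12 = 7.0000; 45.0000 mod 12 = 9.0000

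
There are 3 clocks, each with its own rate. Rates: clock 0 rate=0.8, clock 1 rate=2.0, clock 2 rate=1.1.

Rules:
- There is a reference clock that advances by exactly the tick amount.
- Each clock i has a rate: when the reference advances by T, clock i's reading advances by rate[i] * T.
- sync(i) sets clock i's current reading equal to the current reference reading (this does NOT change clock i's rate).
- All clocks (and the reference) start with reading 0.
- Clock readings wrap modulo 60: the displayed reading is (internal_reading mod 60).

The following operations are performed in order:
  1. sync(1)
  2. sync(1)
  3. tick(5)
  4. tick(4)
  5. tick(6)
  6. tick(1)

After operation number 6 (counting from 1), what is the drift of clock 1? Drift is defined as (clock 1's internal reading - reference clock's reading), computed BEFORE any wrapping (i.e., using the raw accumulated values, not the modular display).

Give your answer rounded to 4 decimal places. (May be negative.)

Answer: 16.0000

Derivation:
After op 1 sync(1): ref=0.0000 raw=[0.0000 0.0000 0.0000]
After op 2 sync(1): ref=0.0000 raw=[0.0000 0.0000 0.0000]
After op 3 tick(5): ref=5.0000 raw=[4.0000 10.0000 5.5000]
After op 4 tick(4): ref=9.0000 raw=[7.2000 18.0000 9.9000]
After op 5 tick(6): ref=15.0000 raw=[12.0000 30.0000 16.5000]
After op 6 tick(1): ref=16.0000 raw=[12.8000 32.0000 17.6000]
Drift of clock 1 after op 6: 32.0000 - 16.0000 = 16.0000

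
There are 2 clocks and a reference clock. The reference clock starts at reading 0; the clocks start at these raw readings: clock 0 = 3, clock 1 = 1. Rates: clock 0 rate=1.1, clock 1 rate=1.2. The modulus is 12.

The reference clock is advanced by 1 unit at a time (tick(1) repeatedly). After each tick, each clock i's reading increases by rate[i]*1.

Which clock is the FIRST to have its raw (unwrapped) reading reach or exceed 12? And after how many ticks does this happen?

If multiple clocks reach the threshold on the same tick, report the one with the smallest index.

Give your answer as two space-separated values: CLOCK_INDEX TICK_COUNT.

Answer: 0 9

Derivation:
clock 0: start=3, rate=1.1, needs 12-3 = 9; ticks = ceil(9/1.1) = ceil(8.1818) = 9; reading at tick 9 = 3 + 1.1*9 = 12.9000
clock 1: start=1, rate=1.2, needs 12-1 = 11; ticks = ceil(11/1.2) = ceil(9.1667) = 10; reading at tick 10 = 1 + 1.2*10 = 13.0000
Minimum tick count = 9; winners = [0]; smallest index = 0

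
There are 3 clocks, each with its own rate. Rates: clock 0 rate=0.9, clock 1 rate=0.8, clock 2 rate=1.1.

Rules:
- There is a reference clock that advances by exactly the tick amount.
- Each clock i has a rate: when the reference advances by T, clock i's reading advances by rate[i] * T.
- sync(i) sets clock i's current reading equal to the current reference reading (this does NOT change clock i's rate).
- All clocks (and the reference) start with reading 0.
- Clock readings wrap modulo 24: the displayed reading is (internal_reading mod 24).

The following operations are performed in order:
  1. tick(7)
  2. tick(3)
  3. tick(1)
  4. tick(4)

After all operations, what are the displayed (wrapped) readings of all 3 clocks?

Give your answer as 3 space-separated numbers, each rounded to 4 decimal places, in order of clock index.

After op 1 tick(7): ref=7.0000 raw=[6.3000 5.6000 7.7000]
After op 2 tick(3): ref=10.0000 raw=[9.0000 8.0000 11.0000]
After op 3 tick(1): ref=11.0000 raw=[9.9000 8.8000 12.1000]
After op 4 tick(4): ref=15.0000 raw=[13.5000 12.0000 16.5000]
Wrap final raw readings (mod 24): 13.5000 mod 24 = 13.5000; 12.0000 mod 24 = 12.0000; 16.5000 mod 24 = 16.5000

Answer: 13.5000 12.0000 16.5000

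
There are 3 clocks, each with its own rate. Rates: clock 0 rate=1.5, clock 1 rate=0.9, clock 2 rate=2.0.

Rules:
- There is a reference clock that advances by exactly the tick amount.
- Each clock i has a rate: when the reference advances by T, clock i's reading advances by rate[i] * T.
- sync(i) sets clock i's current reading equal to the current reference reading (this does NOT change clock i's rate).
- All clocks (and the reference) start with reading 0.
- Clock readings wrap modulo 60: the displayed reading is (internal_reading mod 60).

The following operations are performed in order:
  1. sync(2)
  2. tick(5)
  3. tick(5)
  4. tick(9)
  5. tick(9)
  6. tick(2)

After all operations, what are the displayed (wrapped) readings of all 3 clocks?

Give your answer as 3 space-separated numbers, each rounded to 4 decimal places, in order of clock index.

After op 1 sync(2): ref=0.0000 raw=[0.0000 0.0000 0.0000]
After op 2 tick(5): ref=5.0000 raw=[7.5000 4.5000 10.0000]
After op 3 tick(5): ref=10.0000 raw=[15.0000 9.0000 20.0000]
After op 4 tick(9): ref=19.0000 raw=[28.5000 17.1000 38.0000]
After op 5 tick(9): ref=28.0000 raw=[42.0000 25.2000 56.0000]
After op 6 tick(2): ref=30.0000 raw=[45.0000 27.0000 60.0000]
Wrap final raw readings (mod 60): 45.0000 mod 60 = 45.0000; 27.0000 mod 60 = 27.0000; 60.0000 mod 60 = 0.0000

Answer: 45.0000 27.0000 0.0000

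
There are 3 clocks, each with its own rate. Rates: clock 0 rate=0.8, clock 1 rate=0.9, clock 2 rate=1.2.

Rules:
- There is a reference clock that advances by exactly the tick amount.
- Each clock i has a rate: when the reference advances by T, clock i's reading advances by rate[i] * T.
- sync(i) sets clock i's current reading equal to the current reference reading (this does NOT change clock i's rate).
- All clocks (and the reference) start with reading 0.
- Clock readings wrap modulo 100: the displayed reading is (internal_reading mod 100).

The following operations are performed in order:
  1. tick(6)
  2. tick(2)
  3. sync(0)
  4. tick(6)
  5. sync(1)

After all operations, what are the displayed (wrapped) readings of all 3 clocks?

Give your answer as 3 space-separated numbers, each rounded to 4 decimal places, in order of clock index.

After op 1 tick(6): ref=6.0000 raw=[4.8000 5.4000 7.2000]
After op 2 tick(2): ref=8.0000 raw=[6.4000 7.2000 9.6000]
After op 3 sync(0): ref=8.0000 raw=[8.0000 7.2000 9.6000]
After op 4 tick(6): ref=14.0000 raw=[12.8000 12.6000 16.8000]
After op 5 sync(1): ref=14.0000 raw=[12.8000 14.0000 16.8000]
Wrap final raw readings (mod 100): 12.8000 mod 100 = 12.8000; 14.0000 mod 100 = 14.0000; 16.8000 mod 100 = 16.8000

Answer: 12.8000 14.0000 16.8000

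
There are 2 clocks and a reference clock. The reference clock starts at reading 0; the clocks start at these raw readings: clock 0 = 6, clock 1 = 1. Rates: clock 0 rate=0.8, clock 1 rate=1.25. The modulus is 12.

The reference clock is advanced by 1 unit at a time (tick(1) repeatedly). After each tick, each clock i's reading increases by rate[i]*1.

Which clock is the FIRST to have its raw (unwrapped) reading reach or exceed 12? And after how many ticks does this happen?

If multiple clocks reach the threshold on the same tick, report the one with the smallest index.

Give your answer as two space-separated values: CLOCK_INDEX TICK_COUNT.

Answer: 0 8

Derivation:
clock 0: start=6, rate=0.8, needs 12-6 = 6; ticks = ceil(6/0.8) = ceil(7.5000) = 8; reading at tick 8 = 6 + 0.8*8 = 12.4000
clock 1: start=1, rate=1.25, needs 12-1 = 11; ticks = ceil(11/1.25) = ceil(8.8000) = 9; reading at tick 9 = 1 + 1.25*9 = 12.2500
Minimum tick count = 8; winners = [0]; smallest index = 0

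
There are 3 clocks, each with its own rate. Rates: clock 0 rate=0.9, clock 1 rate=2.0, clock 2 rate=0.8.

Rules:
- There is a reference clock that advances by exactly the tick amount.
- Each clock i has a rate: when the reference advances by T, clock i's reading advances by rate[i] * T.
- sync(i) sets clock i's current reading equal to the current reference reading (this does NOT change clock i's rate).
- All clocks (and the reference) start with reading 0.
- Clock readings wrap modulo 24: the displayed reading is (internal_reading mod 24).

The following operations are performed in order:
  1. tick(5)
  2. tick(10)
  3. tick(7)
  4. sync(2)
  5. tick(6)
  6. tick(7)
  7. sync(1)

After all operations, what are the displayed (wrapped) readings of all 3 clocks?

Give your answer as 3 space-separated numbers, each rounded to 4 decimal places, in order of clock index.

After op 1 tick(5): ref=5.0000 raw=[4.5000 10.0000 4.0000]
After op 2 tick(10): ref=15.0000 raw=[13.5000 30.0000 12.0000]
After op 3 tick(7): ref=22.0000 raw=[19.8000 44.0000 17.6000]
After op 4 sync(2): ref=22.0000 raw=[19.8000 44.0000 22.0000]
After op 5 tick(6): ref=28.0000 raw=[25.2000 56.0000 26.8000]
After op 6 tick(7): ref=35.0000 raw=[31.5000 70.0000 32.4000]
After op 7 sync(1): ref=35.0000 raw=[31.5000 35.0000 32.4000]
Wrap final raw readings (mod 24): 31.5000 mod 24 = 7.5000; 35.0000 mod 24 = 11.0000; 32.4000 mod 24 = 8.4000

Answer: 7.5000 11.0000 8.4000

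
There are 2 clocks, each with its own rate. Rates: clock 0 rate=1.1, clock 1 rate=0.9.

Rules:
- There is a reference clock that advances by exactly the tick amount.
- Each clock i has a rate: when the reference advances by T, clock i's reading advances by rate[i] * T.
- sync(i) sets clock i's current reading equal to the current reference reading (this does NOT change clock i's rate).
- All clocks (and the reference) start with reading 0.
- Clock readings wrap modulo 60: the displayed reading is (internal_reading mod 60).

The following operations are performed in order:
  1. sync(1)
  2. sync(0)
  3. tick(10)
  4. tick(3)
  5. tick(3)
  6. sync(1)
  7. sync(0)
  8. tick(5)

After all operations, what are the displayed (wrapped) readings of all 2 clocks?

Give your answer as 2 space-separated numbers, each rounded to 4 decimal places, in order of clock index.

Answer: 21.5000 20.5000

Derivation:
After op 1 sync(1): ref=0.0000 raw=[0.0000 0.0000]
After op 2 sync(0): ref=0.0000 raw=[0.0000 0.0000]
After op 3 tick(10): ref=10.0000 raw=[11.0000 9.0000]
After op 4 tick(3): ref=13.0000 raw=[14.3000 11.7000]
After op 5 tick(3): ref=16.0000 raw=[17.6000 14.4000]
After op 6 sync(1): ref=16.0000 raw=[17.6000 16.0000]
After op 7 sync(0): ref=16.0000 raw=[16.0000 16.0000]
After op 8 tick(5): ref=21.0000 raw=[21.5000 20.5000]
Wrap final raw readings (mod 60): 21.5000 mod 60 = 21.5000; 20.5000 mod 60 = 20.5000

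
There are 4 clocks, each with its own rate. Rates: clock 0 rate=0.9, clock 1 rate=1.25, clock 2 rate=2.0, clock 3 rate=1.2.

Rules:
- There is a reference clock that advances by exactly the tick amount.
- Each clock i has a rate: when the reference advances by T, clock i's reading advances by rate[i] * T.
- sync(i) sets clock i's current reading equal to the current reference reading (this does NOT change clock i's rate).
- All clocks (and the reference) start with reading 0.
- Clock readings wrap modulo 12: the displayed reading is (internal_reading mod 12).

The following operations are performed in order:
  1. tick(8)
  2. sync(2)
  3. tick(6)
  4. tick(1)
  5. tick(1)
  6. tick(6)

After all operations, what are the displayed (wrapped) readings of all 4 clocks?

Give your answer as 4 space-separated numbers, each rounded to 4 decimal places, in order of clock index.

After op 1 tick(8): ref=8.0000 raw=[7.2000 10.0000 16.0000 9.6000]
After op 2 sync(2): ref=8.0000 raw=[7.2000 10.0000 8.0000 9.6000]
After op 3 tick(6): ref=14.0000 raw=[12.6000 17.5000 20.0000 16.8000]
After op 4 tick(1): ref=15.0000 raw=[13.5000 18.7500 22.0000 18.0000]
After op 5 tick(1): ref=16.0000 raw=[14.4000 20.0000 24.0000 19.2000]
After op 6 tick(6): ref=22.0000 raw=[19.8000 27.5000 36.0000 26.4000]
Wrap final raw readings (mod 12): 19.8000 mod 12 = 7.8000; 27.5000 mod 12 = 3.5000; 36.0000 mod 12 = 0.0000; 26.4000 mod 12 = 2.4000

Answer: 7.8000 3.5000 0.0000 2.4000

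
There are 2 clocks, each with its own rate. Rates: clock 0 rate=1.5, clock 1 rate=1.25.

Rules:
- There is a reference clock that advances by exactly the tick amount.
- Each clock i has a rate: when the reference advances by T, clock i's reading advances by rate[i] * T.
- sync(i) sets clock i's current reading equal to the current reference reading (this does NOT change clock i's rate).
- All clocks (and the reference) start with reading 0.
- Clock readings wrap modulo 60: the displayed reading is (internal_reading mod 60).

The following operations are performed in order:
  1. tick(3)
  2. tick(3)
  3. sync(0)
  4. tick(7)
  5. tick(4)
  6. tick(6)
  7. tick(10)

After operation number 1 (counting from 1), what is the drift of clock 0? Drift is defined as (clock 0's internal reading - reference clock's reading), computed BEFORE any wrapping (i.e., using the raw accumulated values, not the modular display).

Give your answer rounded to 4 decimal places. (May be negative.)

Answer: 1.5000

Derivation:
After op 1 tick(3): ref=3.0000 raw=[4.5000 3.7500]
Drift of clock 0 after op 1: 4.5000 - 3.0000 = 1.5000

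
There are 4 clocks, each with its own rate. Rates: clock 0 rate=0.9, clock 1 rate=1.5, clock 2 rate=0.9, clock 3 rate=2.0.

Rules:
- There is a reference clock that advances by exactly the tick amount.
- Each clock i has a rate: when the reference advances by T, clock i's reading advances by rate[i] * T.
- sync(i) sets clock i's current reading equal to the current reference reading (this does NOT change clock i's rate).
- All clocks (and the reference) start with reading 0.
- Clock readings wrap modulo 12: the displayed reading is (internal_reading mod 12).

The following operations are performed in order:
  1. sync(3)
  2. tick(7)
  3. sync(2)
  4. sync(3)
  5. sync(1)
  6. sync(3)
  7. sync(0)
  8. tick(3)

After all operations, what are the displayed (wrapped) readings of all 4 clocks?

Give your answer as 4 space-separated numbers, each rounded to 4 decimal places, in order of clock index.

After op 1 sync(3): ref=0.0000 raw=[0.0000 0.0000 0.0000 0.0000]
After op 2 tick(7): ref=7.0000 raw=[6.3000 10.5000 6.3000 14.0000]
After op 3 sync(2): ref=7.0000 raw=[6.3000 10.5000 7.0000 14.0000]
After op 4 sync(3): ref=7.0000 raw=[6.3000 10.5000 7.0000 7.0000]
After op 5 sync(1): ref=7.0000 raw=[6.3000 7.0000 7.0000 7.0000]
After op 6 sync(3): ref=7.0000 raw=[6.3000 7.0000 7.0000 7.0000]
After op 7 sync(0): ref=7.0000 raw=[7.0000 7.0000 7.0000 7.0000]
After op 8 tick(3): ref=10.0000 raw=[9.7000 11.5000 9.7000 13.0000]
Wrap final raw readings (mod 12): 9.7000 mod 12 = 9.7000; 11.5000 mod 12 = 11.5000; 9.7000 mod 12 = 9.7000; 13.0000 mod 12 = 1.0000

Answer: 9.7000 11.5000 9.7000 1.0000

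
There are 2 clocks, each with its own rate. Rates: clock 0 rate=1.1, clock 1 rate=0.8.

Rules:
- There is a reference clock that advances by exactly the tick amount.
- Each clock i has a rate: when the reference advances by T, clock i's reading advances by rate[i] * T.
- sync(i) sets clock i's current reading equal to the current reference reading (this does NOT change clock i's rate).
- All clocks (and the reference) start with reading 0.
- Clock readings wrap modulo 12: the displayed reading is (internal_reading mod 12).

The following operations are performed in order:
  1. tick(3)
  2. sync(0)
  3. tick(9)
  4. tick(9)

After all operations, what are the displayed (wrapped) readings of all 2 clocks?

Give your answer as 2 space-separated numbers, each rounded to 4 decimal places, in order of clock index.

After op 1 tick(3): ref=3.0000 raw=[3.3000 2.4000]
After op 2 sync(0): ref=3.0000 raw=[3.0000 2.4000]
After op 3 tick(9): ref=12.0000 raw=[12.9000 9.6000]
After op 4 tick(9): ref=21.0000 raw=[22.8000 16.8000]
Wrap final raw readings (mod 12): 22.8000 mod 12 = 10.8000; 16.8000 mod 12 = 4.8000

Answer: 10.8000 4.8000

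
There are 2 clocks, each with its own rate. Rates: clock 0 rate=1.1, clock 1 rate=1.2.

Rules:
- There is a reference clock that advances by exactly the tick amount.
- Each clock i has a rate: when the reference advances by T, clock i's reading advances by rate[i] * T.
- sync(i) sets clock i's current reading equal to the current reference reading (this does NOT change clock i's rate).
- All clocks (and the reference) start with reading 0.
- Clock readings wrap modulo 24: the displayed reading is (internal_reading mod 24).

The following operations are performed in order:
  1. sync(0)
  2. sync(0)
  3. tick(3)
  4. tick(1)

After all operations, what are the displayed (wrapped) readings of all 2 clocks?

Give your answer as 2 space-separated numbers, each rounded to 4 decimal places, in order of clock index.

Answer: 4.4000 4.8000

Derivation:
After op 1 sync(0): ref=0.0000 raw=[0.0000 0.0000]
After op 2 sync(0): ref=0.0000 raw=[0.0000 0.0000]
After op 3 tick(3): ref=3.0000 raw=[3.3000 3.6000]
After op 4 tick(1): ref=4.0000 raw=[4.4000 4.8000]
Wrap final raw readings (mod 24): 4.4000 mod 24 = 4.4000; 4.8000 mod 24 = 4.8000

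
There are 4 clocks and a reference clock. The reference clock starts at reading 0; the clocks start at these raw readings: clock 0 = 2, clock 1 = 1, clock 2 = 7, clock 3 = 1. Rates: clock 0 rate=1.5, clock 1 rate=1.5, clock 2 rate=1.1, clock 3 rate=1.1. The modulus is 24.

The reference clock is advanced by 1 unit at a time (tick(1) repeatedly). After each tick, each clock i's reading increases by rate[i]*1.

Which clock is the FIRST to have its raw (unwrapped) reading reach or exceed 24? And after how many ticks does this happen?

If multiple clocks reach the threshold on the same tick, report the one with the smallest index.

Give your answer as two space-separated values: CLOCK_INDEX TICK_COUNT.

clock 0: start=2, rate=1.5, needs 24-2 = 22; ticks = ceil(22/1.5) = ceil(14.6667) = 15; reading at tick 15 = 2 + 1.5*15 = 24.5000
clock 1: start=1, rate=1.5, needs 24-1 = 23; ticks = ceil(23/1.5) = ceil(15.3333) = 16; reading at tick 16 = 1 + 1.5*16 = 25.0000
clock 2: start=7, rate=1.1, needs 24-7 = 17; ticks = ceil(17/1.1) = ceil(15.4545) = 16; reading at tick 16 = 7 + 1.1*16 = 24.6000
clock 3: start=1, rate=1.1, needs 24-1 = 23; ticks = ceil(23/1.1) = ceil(20.9091) = 21; reading at tick 21 = 1 + 1.1*21 = 24.1000
Minimum tick count = 15; winners = [0]; smallest index = 0

Answer: 0 15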